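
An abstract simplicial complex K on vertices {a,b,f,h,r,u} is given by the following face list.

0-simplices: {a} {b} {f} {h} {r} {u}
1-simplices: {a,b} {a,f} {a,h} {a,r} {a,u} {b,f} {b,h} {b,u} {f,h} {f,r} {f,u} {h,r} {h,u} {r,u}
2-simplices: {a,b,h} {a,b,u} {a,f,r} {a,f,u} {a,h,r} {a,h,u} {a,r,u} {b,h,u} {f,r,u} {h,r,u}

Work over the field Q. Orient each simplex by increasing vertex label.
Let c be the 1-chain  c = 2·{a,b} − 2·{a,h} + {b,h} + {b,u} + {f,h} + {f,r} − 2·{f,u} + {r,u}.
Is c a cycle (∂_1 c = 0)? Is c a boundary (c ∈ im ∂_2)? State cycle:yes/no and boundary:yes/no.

n_0=6 n_1=14 n_2=10  [Q]
∂1: piv[ab,af,ah,ar,au] rk=5  ker:bf,bh,bu,fh,fr,fu,hr,hu,ru
∂2: piv[abh,abu,afr,afu,ahr,ahu,aru] rk=7  ker:bhu,fru,hru
∂1c = 0
c vs im∂2: residual ≠ 0 ⇒ not boundary

cycle:yes boundary:no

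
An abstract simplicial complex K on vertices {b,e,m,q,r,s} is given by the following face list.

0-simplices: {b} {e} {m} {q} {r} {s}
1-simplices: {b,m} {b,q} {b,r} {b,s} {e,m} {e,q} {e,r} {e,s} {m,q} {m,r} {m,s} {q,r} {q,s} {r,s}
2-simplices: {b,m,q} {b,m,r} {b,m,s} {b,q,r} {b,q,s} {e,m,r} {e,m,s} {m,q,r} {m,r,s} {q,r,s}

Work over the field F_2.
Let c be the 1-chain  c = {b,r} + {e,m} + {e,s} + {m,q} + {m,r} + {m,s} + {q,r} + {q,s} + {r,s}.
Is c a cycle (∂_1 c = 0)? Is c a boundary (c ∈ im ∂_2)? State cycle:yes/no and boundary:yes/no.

n_0=6 n_1=14 n_2=10  [Z2]
∂1: piv[bm,bq,br,bs,em] rk=5  ker:eq,er,es,mq,mr,ms,qr,qs,rs
∂2: piv[bmq,bmr,bms,bqr,bqs,emr,ems,mrs] rk=8  ker:mqr,qrs
∂1c = {b} + {q}

cycle:no boundary:no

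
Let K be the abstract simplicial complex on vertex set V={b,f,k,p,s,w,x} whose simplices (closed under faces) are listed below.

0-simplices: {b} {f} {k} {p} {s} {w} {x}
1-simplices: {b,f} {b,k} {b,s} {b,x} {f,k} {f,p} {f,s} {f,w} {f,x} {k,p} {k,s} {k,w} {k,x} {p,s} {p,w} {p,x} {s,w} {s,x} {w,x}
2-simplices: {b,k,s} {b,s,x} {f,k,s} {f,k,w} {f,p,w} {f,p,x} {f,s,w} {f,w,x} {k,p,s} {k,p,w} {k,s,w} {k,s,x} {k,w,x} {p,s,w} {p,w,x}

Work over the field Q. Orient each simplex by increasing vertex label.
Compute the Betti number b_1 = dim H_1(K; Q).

n_0=7 n_1=19 n_2=15  [Q]
∂1: piv[bf,bk,bs,bx,fp,fw] rk=6  ker:fk,fs,fx,kp,ks,kw,kx,ps,pw,px,sw,sx,wx
∂2: piv[bks,bsx,fks,fkw,fpw,fpx,fsw,fwx,kps,kpw,ksx,kwx] rk=12  ker:ksw,psw,pwx
b_1=(19−6)−12=1

b_1=1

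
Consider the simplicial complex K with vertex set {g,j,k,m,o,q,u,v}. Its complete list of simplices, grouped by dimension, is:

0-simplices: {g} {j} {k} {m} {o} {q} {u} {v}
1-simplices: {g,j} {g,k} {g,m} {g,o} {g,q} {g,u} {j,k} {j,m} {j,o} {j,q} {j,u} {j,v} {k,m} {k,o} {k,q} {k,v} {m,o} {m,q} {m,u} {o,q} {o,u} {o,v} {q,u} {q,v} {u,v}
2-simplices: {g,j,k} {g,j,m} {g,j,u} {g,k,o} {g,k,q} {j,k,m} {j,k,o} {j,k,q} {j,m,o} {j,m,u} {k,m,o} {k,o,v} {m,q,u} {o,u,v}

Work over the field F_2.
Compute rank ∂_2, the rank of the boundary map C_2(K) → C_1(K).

rank∂_2=13

n_0=8 n_1=25 n_2=14  [Z2]
∂1: piv[gj,gk,gm,go,gq,gu,jv] rk=7  ker:jk,jm,jo,jq,ju,km,ko,kq,kv,mo,mq,mu,oq,ou,ov,qu,qv,uv
∂2: piv[gjk,gjm,gju,gko,gkq,jkm,jko,jkq,jmo,jmu,kov,mqu,ouv] rk=13  ker:kmo
rk∂_2=13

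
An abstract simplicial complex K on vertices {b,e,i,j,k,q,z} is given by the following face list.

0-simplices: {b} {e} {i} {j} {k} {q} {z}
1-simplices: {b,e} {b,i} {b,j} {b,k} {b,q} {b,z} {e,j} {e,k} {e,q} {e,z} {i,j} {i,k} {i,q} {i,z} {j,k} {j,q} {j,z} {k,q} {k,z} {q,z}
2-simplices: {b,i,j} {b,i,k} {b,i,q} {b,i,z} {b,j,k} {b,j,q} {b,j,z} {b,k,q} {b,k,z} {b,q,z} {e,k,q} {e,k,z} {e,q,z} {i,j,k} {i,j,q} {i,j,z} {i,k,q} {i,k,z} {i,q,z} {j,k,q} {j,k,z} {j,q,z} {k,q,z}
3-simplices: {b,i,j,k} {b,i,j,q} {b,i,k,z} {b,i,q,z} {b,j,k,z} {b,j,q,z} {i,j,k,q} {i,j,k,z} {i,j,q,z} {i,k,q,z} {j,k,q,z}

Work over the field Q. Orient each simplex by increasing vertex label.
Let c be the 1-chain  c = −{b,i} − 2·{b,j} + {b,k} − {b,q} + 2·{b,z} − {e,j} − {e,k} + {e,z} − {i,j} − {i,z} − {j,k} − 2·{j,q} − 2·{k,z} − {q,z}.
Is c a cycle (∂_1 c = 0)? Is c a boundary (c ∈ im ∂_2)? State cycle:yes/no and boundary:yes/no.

cycle:no boundary:no

n_0=7 n_1=20 n_2=23 n_3=11  [Q]
∂1: piv[be,bi,bj,bk,bq,bz] rk=6  ker:ej,ek,eq,ez,ij,ik,iq,iz,jk,jq,jz,kq,kz,qz
∂2: piv[bij,bik,biq,biz,bjk,bjq,bjz,bkq,bkz,bqz,ekq,ekz] rk=12  ker:eqz,ijk,ijq,ijz,ikq,ikz,iqz,jkq,jkz,jqz,kqz
∂3: piv[bijk,bijq,bikz,biqz,bjkz,bjqz,ijkq,ijkz,ikqz] rk=9  ker:ijqz,jkqz
∂1c = {b} + {e} + {i} − {j} + {k} − 2·{q} − {z}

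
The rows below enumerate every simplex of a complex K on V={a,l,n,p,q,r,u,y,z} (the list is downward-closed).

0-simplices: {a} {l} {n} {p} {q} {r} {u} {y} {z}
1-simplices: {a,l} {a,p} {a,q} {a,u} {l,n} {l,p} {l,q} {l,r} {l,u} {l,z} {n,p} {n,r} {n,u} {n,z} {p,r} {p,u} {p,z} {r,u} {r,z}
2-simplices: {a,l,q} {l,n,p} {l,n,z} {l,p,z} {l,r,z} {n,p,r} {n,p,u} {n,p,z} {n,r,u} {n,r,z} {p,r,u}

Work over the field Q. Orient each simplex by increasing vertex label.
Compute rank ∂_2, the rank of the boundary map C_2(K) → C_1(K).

n_0=9 n_1=19 n_2=11  [Q]
∂1: piv[al,ap,aq,au,ln,lr,lz] rk=7  ker:lp,lq,lu,np,nr,nu,nz,pr,pu,pz,ru,rz
∂2: piv[alq,lnp,lnz,lpz,lrz,npr,npu,nru,nrz] rk=9  ker:npz,pru
rk∂_2=9

rank∂_2=9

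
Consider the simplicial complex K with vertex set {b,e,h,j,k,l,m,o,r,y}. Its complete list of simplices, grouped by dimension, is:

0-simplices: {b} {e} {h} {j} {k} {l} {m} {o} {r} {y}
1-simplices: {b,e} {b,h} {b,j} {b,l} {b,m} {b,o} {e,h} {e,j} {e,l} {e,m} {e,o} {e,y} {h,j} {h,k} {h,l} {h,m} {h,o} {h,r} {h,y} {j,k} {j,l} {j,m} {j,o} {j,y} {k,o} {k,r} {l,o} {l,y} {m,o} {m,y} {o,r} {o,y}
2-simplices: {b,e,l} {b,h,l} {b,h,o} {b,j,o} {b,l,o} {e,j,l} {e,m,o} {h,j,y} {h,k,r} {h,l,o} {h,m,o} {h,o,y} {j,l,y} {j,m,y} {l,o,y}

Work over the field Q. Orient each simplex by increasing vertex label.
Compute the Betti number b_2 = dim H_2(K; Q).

n_0=10 n_1=32 n_2=15  [Q]
∂1: piv[be,bh,bj,bl,bm,bo,ey,hk,hr] rk=9  ker:eh,ej,el,em,eo,hj,hl,hm,ho,hy,jk,jl,jm,jo,jy,ko,kr,lo,ly,mo,my,or,oy
∂2: piv[bel,bhl,bho,bjo,blo,ejl,emo,hjy,hkr,hmo,hoy,jly,jmy,loy] rk=14  ker:hlo
b_2=(15−14)−0=1

b_2=1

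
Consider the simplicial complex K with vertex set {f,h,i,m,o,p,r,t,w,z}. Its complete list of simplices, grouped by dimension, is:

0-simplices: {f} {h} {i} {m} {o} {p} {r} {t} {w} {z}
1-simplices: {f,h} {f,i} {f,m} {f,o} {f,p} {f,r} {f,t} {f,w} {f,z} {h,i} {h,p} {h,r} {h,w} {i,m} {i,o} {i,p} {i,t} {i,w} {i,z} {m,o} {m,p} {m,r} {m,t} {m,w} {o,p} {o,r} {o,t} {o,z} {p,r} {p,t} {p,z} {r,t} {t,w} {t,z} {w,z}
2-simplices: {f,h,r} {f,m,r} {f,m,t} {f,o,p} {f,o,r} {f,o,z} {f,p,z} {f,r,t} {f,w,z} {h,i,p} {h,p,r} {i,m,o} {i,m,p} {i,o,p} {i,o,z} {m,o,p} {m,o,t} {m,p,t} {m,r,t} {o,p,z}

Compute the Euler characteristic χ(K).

n_0=10 n_1=35 n_2=20
χ=+10−35+20=-5

χ(K)=-5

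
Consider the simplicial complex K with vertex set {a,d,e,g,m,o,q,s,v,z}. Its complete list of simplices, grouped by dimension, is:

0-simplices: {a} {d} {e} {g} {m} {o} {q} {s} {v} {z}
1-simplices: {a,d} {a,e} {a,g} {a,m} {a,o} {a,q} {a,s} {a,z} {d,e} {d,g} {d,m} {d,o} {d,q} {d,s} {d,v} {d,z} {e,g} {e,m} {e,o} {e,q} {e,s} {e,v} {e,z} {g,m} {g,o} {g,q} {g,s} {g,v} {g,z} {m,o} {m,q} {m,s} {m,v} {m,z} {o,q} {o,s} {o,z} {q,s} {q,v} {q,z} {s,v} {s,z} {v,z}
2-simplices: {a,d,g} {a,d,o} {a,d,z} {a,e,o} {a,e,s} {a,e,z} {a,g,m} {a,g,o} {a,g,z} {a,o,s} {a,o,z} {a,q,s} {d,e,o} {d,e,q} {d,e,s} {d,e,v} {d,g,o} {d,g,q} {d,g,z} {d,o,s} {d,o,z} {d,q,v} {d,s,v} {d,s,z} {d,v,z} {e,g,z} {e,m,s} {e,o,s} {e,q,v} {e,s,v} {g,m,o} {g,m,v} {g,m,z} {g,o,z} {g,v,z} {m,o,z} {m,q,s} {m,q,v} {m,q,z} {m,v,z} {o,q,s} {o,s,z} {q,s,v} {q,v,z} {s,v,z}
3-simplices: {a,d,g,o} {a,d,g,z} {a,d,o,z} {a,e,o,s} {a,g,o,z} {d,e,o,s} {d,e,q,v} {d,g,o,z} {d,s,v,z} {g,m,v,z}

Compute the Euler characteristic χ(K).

χ(K)=2

n_0=10 n_1=43 n_2=45 n_3=10
χ=+10−43+45−10=2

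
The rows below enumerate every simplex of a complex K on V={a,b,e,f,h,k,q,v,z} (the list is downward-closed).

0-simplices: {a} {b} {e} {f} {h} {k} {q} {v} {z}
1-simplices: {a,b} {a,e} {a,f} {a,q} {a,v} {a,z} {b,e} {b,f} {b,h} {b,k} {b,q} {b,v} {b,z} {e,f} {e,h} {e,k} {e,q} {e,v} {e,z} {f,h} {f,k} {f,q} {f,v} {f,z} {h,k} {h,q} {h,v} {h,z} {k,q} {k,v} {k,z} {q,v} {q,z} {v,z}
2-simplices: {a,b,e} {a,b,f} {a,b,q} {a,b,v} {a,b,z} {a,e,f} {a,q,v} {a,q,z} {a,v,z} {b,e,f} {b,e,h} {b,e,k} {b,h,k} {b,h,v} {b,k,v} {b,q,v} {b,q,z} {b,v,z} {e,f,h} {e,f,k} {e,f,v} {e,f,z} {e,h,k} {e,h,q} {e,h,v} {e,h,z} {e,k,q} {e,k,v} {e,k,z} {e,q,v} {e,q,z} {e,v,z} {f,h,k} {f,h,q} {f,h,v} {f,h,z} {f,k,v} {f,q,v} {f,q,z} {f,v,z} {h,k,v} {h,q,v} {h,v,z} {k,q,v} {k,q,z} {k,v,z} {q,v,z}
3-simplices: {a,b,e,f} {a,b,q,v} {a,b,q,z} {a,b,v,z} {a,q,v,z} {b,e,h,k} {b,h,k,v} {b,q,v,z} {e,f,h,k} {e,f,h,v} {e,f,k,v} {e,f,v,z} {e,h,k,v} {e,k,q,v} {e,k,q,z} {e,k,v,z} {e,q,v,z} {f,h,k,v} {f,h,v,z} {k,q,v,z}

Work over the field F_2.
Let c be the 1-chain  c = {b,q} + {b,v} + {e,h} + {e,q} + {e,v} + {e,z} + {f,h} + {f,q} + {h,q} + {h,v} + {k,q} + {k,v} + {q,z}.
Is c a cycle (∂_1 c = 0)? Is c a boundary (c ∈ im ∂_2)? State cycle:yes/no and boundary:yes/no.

n_0=9 n_1=34 n_2=47 n_3=20  [Z2]
∂1: piv[ab,ae,af,aq,av,az,bh,bk] rk=8  ker:be,bf,bq,bv,bz,ef,eh,ek,eq,ev,ez,fh,fk,fq,fv,fz,hk,hq,hv,hz,kq,kv,kz,qv,qz,vz
∂2: piv[abe,abf,abq,abv,abz,aef,aqv,aqz,avz,beh,bek,bhk,bhv,bkv,efh,efk,efv,efz,ehq,ehv,ehz,ekq,ekz,eqv,eqz,fhq] rk=26  ker:bef,bqv,bqz,bvz,ehk,ekv,evz,fhk,fhv,fhz,fkv,fqv,fqz,fvz,hkv,hqv,hvz,kqv,kqz,kvz,qvz
∂3: piv[abef,abqv,abqz,abvz,aqvz,behk,bhkv,efhk,efhv,efkv,efvz,ehkv,ekqv,ekqz,ekvz,eqvz,fhvz] rk=17  ker:bqvz,fhkv,kqvz
∂1c = 0
c vs im∂2: reduces to 0 ⇒ boundary

cycle:yes boundary:yes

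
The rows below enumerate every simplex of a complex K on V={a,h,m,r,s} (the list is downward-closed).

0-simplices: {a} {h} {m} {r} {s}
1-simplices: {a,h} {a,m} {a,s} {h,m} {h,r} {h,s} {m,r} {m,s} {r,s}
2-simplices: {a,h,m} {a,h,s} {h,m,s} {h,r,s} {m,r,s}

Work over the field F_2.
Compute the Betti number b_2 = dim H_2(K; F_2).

b_2=0

n_0=5 n_1=9 n_2=5  [Z2]
∂1: piv[ah,am,as,hr] rk=4  ker:hm,hs,mr,ms,rs
∂2: piv[ahm,ahs,hms,hrs,mrs] rk=5
b_2=(5−5)−0=0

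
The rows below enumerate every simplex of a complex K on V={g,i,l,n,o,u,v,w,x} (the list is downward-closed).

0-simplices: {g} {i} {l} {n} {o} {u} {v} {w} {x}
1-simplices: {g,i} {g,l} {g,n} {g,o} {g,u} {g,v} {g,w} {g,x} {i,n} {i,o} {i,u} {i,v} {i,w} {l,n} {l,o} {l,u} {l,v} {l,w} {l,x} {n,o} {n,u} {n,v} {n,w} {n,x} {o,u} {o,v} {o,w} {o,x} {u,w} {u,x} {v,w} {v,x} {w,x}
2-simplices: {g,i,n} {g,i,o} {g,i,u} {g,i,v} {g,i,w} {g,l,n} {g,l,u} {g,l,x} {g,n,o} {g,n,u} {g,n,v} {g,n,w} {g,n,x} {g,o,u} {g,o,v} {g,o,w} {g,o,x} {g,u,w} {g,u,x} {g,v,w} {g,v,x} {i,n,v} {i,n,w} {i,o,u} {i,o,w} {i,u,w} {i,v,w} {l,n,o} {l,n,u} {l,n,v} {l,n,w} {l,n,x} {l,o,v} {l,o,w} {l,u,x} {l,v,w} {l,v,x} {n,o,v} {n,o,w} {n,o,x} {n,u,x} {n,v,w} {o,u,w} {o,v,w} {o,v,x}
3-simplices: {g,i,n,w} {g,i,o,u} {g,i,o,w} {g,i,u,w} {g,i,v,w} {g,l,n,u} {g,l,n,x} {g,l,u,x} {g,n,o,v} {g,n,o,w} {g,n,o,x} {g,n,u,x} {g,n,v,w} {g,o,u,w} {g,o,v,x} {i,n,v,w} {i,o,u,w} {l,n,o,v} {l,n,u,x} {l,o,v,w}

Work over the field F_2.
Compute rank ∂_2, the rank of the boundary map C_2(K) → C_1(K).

n_0=9 n_1=33 n_2=45 n_3=20  [Z2]
∂1: piv[gi,gl,gn,go,gu,gv,gw,gx] rk=8  ker:in,io,iu,iv,iw,ln,lo,lu,lv,lw,lx,no,nu,nv,nw,nx,ou,ov,ow,ox,uw,ux,vw,vx,wx
∂2: piv[gin,gio,giu,giv,giw,gln,glu,glx,gno,gnu,gnv,gnw,gnx,gou,gov,gow,gox,guw,gux,gvw,gvx,lno,lnv,lnw] rk=24  ker:inv,inw,iou,iow,iuw,ivw,lnu,lnx,lov,low,lux,lvw,lvx,nov,now,nox,nux,nvw,ouw,ovw,ovx
∂3: piv[ginw,giou,giow,giuw,givw,glnu,glnx,glux,gnov,gnow,gnox,gnux,gnvw,gouw,govx,invw,lnov,lovw] rk=18  ker:iouw,lnux
rk∂_2=24

rank∂_2=24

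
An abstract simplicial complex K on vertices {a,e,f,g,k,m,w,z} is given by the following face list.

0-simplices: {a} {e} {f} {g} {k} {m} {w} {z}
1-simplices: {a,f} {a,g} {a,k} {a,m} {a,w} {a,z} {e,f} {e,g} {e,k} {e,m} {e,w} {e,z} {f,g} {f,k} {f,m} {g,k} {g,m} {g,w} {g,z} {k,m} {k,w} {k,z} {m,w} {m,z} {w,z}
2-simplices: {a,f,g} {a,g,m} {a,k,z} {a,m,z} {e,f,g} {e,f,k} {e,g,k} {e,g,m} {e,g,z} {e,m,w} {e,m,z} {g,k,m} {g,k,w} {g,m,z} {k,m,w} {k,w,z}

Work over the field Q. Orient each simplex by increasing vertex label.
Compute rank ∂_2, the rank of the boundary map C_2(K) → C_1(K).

n_0=8 n_1=25 n_2=16  [Q]
∂1: piv[af,ag,ak,am,aw,az,ef] rk=7  ker:eg,ek,em,ew,ez,fg,fk,fm,gk,gm,gw,gz,km,kw,kz,mw,mz,wz
∂2: piv[afg,agm,akz,amz,efg,efk,egk,egm,egz,emw,emz,gkm,gkw,kmw,kwz] rk=15  ker:gmz
rk∂_2=15

rank∂_2=15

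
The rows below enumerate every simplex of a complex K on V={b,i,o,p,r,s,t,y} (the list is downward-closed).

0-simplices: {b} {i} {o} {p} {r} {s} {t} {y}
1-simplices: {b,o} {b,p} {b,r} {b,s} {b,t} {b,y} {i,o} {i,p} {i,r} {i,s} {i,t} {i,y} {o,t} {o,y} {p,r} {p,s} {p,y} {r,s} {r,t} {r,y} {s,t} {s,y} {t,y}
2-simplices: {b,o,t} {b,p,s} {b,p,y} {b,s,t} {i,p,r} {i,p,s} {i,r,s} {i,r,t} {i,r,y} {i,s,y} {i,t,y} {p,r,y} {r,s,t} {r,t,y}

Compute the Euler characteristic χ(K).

n_0=8 n_1=23 n_2=14
χ=+8−23+14=-1

χ(K)=-1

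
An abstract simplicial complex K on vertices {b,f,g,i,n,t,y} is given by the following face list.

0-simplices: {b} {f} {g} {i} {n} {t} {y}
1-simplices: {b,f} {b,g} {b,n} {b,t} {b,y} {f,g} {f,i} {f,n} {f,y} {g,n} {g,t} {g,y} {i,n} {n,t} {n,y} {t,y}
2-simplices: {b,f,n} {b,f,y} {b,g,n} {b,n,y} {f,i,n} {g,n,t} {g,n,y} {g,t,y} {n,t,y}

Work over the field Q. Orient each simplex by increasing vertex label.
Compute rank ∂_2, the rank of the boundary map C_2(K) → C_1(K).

rank∂_2=8

n_0=7 n_1=16 n_2=9  [Q]
∂1: piv[bf,bg,bn,bt,by,fi] rk=6  ker:fg,fn,fy,gn,gt,gy,in,nt,ny,ty
∂2: piv[bfn,bfy,bgn,bny,fin,gnt,gny,gty] rk=8  ker:nty
rk∂_2=8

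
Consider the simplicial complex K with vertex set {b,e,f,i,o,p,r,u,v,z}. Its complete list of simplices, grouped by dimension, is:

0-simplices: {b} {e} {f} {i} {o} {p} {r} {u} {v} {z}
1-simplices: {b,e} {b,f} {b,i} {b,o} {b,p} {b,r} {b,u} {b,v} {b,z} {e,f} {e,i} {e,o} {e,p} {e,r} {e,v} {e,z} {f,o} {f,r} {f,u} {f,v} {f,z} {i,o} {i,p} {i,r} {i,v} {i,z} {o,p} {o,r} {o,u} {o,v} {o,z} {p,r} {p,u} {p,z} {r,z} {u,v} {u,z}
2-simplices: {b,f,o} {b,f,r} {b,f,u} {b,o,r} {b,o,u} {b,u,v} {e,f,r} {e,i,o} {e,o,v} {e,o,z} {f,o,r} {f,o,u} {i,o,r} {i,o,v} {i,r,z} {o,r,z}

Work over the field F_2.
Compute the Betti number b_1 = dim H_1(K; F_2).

b_1=14

n_0=10 n_1=37 n_2=16  [Z2]
∂1: piv[be,bf,bi,bo,bp,br,bu,bv,bz] rk=9  ker:ef,ei,eo,ep,er,ev,ez,fo,fr,fu,fv,fz,io,ip,ir,iv,iz,op,or,ou,ov,oz,pr,pu,pz,rz,uv,uz
∂2: piv[bfo,bfr,bfu,bor,bou,buv,efr,eio,eov,eoz,ior,iov,irz,orz] rk=14  ker:for,fou
b_1=(37−9)−14=14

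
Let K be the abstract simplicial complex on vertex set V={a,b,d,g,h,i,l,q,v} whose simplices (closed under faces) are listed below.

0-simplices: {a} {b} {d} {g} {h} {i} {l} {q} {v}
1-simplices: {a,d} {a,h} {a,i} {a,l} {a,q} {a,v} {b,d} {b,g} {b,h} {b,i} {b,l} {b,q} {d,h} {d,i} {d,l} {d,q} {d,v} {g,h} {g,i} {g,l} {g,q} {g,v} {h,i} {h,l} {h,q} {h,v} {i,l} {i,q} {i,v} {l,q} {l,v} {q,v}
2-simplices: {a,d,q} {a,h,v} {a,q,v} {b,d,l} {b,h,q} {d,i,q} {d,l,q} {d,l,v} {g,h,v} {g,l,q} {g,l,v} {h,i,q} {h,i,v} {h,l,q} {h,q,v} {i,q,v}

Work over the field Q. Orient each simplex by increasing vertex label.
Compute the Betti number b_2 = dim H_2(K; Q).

n_0=9 n_1=32 n_2=16  [Q]
∂1: piv[ad,ah,ai,al,aq,av,bd,bg] rk=8  ker:bh,bi,bl,bq,dh,di,dl,dq,dv,gh,gi,gl,gq,gv,hi,hl,hq,hv,il,iq,iv,lq,lv,qv
∂2: piv[adq,ahv,aqv,bdl,bhq,diq,dlq,dlv,ghv,glq,glv,hiq,hiv,hlq,hqv] rk=15  ker:iqv
b_2=(16−15)−0=1

b_2=1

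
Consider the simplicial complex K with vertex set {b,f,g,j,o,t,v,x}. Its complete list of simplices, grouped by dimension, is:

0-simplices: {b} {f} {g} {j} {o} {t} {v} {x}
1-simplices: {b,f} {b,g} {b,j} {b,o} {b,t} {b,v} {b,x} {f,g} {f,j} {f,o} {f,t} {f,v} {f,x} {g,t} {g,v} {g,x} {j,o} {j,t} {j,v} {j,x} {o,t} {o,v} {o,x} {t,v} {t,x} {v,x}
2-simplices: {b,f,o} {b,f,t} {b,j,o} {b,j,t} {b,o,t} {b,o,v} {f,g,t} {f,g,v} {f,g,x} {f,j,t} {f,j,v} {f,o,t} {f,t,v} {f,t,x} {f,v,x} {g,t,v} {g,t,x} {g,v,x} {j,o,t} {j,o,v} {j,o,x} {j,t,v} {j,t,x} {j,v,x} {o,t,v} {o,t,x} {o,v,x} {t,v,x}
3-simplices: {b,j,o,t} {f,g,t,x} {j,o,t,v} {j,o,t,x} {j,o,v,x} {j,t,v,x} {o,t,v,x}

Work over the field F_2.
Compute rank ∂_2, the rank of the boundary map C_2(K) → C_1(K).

rank∂_2=17

n_0=8 n_1=26 n_2=28 n_3=7  [Z2]
∂1: piv[bf,bg,bj,bo,bt,bv,bx] rk=7  ker:fg,fj,fo,ft,fv,fx,gt,gv,gx,jo,jt,jv,jx,ot,ov,ox,tv,tx,vx
∂2: piv[bfo,bft,bjo,bjt,bot,bov,fgt,fgv,fgx,fjt,fjv,ftv,ftx,fvx,jov,jox,jtx] rk=17  ker:fot,gtv,gtx,gvx,jot,jtv,jvx,otv,otx,ovx,tvx
∂3: piv[bjot,fgtx,jotv,jotx,jovx,jtvx] rk=6  ker:otvx
rk∂_2=17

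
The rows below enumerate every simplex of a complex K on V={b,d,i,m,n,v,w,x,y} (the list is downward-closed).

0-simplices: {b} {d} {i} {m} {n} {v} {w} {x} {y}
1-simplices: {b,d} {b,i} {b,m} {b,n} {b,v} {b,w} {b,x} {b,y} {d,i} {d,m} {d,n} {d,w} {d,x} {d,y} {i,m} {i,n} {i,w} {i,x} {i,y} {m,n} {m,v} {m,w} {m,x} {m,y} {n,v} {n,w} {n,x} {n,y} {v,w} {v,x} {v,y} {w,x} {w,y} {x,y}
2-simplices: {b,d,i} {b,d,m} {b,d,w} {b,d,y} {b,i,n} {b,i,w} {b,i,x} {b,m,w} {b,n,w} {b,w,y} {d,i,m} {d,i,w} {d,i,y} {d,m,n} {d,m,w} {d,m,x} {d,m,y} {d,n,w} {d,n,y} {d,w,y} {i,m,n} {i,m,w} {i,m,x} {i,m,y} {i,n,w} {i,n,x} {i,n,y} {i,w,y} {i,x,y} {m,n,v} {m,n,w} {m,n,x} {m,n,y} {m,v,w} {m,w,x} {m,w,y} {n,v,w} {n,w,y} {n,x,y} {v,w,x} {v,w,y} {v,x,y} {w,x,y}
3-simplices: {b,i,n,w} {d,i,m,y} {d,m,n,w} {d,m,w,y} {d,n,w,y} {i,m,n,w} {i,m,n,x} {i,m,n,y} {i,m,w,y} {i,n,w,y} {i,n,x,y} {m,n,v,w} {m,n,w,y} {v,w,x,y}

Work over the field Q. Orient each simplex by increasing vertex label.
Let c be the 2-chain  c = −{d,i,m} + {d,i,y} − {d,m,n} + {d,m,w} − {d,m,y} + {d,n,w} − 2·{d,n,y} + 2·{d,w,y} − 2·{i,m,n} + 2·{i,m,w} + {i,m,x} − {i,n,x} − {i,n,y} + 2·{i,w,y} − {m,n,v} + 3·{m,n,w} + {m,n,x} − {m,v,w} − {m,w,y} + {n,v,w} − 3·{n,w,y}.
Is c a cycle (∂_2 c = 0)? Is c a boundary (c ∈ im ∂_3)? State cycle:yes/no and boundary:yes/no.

cycle:yes boundary:yes

n_0=9 n_1=34 n_2=43 n_3=14  [Q]
∂1: piv[bd,bi,bm,bn,bv,bw,bx,by] rk=8  ker:di,dm,dn,dw,dx,dy,im,in,iw,ix,iy,mn,mv,mw,mx,my,nv,nw,nx,ny,vw,vx,vy,wx,wy,xy
∂2: piv[bdi,bdm,bdw,bdy,bin,biw,bix,bmw,bnw,bwy,dim,diy,dmn,dmx,dmy,dnw,dny,imx,inx,ixy,mnv,mvw,mwx,vwx,vwy] rk=25  ker:diw,dmw,dwy,imn,imw,imy,inw,iny,iwy,mnw,mnx,mny,mwy,nvw,nwy,nxy,vxy,wxy
∂3: piv[binw,dimy,dmnw,dmwy,dnwy,imnw,imnx,imny,imwy,inwy,inxy,mnvw,vwxy] rk=13  ker:mnwy
∂2c = 0
c vs im∂3: reduces to 0 ⇒ boundary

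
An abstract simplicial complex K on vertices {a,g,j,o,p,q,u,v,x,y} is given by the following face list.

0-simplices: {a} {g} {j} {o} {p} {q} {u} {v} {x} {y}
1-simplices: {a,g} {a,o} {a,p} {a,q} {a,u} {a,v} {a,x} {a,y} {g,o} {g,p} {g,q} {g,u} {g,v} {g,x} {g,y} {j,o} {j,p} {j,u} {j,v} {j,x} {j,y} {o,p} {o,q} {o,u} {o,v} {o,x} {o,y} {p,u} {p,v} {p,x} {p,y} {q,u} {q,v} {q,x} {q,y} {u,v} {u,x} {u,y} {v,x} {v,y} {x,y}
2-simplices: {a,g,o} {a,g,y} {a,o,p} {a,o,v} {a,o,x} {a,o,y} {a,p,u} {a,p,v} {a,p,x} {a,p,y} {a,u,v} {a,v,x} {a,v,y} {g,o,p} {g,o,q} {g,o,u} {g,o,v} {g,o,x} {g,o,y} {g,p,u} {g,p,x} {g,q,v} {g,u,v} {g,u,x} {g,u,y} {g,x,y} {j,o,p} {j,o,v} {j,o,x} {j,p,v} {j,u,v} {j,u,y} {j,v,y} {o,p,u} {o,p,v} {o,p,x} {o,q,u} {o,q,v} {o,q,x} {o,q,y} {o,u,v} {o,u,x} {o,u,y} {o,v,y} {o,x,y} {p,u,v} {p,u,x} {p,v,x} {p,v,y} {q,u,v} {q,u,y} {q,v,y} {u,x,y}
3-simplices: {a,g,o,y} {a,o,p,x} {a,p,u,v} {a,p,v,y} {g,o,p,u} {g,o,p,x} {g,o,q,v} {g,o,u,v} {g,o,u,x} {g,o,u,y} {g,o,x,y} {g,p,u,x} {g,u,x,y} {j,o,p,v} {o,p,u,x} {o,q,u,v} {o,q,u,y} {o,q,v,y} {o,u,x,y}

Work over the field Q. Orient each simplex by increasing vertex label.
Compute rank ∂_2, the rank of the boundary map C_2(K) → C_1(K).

rank∂_2=31

n_0=10 n_1=41 n_2=53 n_3=19  [Q]
∂1: piv[ag,ao,ap,aq,au,av,ax,ay,jo] rk=9  ker:go,gp,gq,gu,gv,gx,gy,jp,ju,jv,jx,jy,op,oq,ou,ov,ox,oy,pu,pv,px,py,qu,qv,qx,qy,uv,ux,uy,vx,vy,xy
∂2: piv[ago,agy,aop,aov,aox,aoy,apu,apv,apx,apy,auv,avx,avy,gop,goq,gou,gov,gox,gpu,gqv,gux,guy,gxy,jop,jov,jox,juv,juy,oqu,oqx,oqy] rk=31  ker:goy,gpx,guv,jpv,jvy,opu,opv,opx,oqv,ouv,oux,ouy,ovy,oxy,puv,pux,pvx,pvy,quv,quy,qvy,uxy
∂3: piv[agoy,aopx,apuv,apvy,gopu,gopx,goqv,gouv,goux,gouy,goxy,gpux,guxy,jopv,oquv,oquy,oqvy] rk=17  ker:opux,ouxy
rk∂_2=31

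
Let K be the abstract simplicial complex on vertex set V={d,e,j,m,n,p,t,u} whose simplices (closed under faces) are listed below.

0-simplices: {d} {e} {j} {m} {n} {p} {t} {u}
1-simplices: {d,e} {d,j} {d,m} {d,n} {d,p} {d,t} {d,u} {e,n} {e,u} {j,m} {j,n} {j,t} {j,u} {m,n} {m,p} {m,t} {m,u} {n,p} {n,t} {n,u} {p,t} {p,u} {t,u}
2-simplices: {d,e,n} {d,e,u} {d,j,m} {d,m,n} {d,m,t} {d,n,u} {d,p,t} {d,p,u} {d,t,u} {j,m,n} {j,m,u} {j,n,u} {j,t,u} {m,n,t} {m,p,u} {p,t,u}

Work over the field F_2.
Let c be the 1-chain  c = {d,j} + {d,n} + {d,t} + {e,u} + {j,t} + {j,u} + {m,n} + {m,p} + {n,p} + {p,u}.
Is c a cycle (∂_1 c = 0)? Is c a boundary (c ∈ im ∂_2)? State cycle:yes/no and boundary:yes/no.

n_0=8 n_1=23 n_2=16  [Z2]
∂1: piv[de,dj,dm,dn,dp,dt,du] rk=7  ker:en,eu,jm,jn,jt,ju,mn,mp,mt,mu,np,nt,nu,pt,pu,tu
∂2: piv[den,deu,djm,dmn,dmt,dnu,dpt,dpu,dtu,jmn,jmu,jnu,jtu,mnt,mpu] rk=15  ker:ptu
∂1c = {d} + {e} + {j} + {n} + {p} + {u}

cycle:no boundary:no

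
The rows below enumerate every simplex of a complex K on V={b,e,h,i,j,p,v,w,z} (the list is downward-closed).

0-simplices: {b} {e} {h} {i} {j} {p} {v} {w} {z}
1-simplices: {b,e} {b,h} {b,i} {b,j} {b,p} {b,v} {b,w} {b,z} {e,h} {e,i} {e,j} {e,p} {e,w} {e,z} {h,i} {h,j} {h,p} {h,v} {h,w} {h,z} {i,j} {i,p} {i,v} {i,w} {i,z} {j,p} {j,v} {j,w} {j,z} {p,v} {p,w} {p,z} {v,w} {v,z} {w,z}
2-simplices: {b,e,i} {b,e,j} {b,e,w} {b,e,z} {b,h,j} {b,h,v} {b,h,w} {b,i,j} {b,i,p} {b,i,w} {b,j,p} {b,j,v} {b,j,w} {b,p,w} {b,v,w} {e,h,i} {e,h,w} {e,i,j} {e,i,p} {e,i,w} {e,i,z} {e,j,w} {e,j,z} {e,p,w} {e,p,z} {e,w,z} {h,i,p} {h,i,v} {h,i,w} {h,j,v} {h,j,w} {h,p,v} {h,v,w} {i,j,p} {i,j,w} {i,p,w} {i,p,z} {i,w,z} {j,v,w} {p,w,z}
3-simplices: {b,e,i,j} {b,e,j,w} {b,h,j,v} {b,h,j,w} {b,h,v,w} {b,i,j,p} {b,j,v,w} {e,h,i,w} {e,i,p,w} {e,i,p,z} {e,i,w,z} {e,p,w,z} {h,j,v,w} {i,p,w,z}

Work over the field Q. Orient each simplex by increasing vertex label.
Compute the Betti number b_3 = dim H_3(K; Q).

n_0=9 n_1=35 n_2=40 n_3=14  [Q]
∂1: piv[be,bh,bi,bj,bp,bv,bw,bz] rk=8  ker:eh,ei,ej,ep,ew,ez,hi,hj,hp,hv,hw,hz,ij,ip,iv,iw,iz,jp,jv,jw,jz,pv,pw,pz,vw,vz,wz
∂2: piv[bei,bej,bew,bez,bhj,bhv,bhw,bij,bip,biw,bjp,bjv,bjw,bpw,bvw,ehi,ehw,eip,eiz,ejz,epz,ewz,hip,hiv,hpv] rk=25  ker:eij,eiw,ejw,epw,hiw,hjv,hjw,hvw,ijp,ijw,ipw,ipz,iwz,jvw,pwz
∂3: piv[beij,bejw,bhjv,bhjw,bhvw,bijp,bjvw,ehiw,eipw,eipz,eiwz,epwz] rk=12  ker:hjvw,ipwz
b_3=(14−12)−0=2

b_3=2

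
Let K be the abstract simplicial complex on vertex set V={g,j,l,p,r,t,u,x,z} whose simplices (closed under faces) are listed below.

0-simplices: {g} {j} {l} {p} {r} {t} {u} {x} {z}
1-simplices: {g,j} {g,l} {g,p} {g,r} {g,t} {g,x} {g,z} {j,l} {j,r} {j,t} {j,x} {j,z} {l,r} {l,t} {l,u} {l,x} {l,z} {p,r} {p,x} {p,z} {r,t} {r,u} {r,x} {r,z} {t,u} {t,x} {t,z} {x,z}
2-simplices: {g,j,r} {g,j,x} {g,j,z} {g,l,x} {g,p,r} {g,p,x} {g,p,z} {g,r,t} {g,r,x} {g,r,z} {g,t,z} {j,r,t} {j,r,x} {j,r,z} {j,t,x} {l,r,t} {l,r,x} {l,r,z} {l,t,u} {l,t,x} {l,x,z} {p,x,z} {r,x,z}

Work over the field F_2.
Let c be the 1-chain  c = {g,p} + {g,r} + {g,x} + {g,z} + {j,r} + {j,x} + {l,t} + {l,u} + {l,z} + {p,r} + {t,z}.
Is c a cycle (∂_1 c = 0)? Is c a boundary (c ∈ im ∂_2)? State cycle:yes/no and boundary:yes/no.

n_0=9 n_1=28 n_2=23  [Z2]
∂1: piv[gj,gl,gp,gr,gt,gx,gz,lu] rk=8  ker:jl,jr,jt,jx,jz,lr,lt,lx,lz,pr,px,pz,rt,ru,rx,rz,tu,tx,tz,xz
∂2: piv[gjr,gjx,gjz,glx,gpr,gpx,gpz,grt,grx,grz,gtz,jrt,jtx,lrt,lrx,lrz,ltu,lxz] rk=18  ker:jrx,jrz,ltx,pxz,rxz
∂1c = {l} + {r} + {u} + {z}

cycle:no boundary:no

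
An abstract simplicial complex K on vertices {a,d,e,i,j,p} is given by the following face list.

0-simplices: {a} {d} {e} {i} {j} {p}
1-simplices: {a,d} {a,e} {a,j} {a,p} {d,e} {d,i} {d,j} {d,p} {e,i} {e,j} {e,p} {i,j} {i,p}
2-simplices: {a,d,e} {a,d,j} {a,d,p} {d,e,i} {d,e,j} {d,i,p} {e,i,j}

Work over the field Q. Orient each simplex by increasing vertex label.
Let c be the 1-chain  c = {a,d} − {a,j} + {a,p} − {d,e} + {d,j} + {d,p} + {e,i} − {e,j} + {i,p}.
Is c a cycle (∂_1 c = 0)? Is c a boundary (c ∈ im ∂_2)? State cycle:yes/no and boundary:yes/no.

cycle:no boundary:no

n_0=6 n_1=13 n_2=7  [Q]
∂1: piv[ad,ae,aj,ap,di] rk=5  ker:de,dj,dp,ei,ej,ep,ij,ip
∂2: piv[ade,adj,adp,dei,dej,dip,eij] rk=7
∂1c = −{a} − {e} − {j} + 3·{p}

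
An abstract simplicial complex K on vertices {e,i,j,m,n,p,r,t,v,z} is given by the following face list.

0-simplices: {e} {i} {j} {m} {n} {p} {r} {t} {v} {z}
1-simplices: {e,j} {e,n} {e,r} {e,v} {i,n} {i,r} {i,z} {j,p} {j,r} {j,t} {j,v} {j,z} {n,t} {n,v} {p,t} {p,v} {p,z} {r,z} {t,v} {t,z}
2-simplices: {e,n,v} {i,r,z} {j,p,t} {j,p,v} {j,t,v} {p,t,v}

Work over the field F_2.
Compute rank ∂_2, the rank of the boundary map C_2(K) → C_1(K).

n_0=10 n_1=20 n_2=6  [Z2]
∂1: piv[ej,en,er,ev,in,iz,jp,jt] rk=8  ker:ir,jr,jv,jz,nt,nv,pt,pv,pz,rz,tv,tz
∂2: piv[env,irz,jpt,jpv,jtv] rk=5  ker:ptv
rk∂_2=5

rank∂_2=5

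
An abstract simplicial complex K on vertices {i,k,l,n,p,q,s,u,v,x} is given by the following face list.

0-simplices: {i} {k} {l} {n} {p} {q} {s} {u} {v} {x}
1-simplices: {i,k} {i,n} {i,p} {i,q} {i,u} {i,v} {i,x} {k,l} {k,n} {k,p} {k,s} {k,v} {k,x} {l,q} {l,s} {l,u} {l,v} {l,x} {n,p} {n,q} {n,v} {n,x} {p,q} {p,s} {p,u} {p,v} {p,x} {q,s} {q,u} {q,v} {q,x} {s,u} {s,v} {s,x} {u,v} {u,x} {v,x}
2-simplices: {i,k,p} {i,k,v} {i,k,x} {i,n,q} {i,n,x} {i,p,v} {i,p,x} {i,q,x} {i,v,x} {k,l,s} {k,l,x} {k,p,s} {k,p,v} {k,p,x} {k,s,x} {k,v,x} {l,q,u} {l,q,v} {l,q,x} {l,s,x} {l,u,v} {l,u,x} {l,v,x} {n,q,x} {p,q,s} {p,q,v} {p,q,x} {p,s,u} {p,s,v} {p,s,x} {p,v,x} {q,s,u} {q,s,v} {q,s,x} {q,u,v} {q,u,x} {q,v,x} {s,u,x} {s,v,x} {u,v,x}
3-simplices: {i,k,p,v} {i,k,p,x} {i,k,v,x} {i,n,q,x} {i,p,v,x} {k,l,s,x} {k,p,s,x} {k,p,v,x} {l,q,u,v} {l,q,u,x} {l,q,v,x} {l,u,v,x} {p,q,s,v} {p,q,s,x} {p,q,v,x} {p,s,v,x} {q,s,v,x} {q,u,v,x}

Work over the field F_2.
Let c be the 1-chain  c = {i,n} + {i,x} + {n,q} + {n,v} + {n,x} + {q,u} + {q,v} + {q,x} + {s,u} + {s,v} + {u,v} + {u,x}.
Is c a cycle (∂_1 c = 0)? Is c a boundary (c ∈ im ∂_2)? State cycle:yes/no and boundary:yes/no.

n_0=10 n_1=37 n_2=40 n_3=18  [Z2]
∂1: piv[ik,in,ip,iq,iu,iv,ix,kl,ks] rk=9  ker:kn,kp,kv,kx,lq,ls,lu,lv,lx,np,nq,nv,nx,pq,ps,pu,pv,px,qs,qu,qv,qx,su,sv,sx,uv,ux,vx
∂2: piv[ikp,ikv,ikx,inq,inx,ipv,ipx,iqx,ivx,kls,klx,kps,ksx,lqu,lqv,lqx,luv,lux,lvx,pqs,pqv,psu,psv,qsu] rk=24  ker:kpv,kpx,kvx,lsx,nqx,pqx,psx,pvx,qsv,qsx,quv,qux,qvx,sux,svx,uvx
∂3: piv[ikpv,ikpx,ikvx,inqx,ipvx,klsx,kpsx,lquv,lqux,lqvx,luvx,pqsv,pqsx,pqvx,psvx] rk=15  ker:kpvx,qsvx,quvx
∂1c = 0
c vs im∂2: residual ≠ 0 ⇒ not boundary

cycle:yes boundary:no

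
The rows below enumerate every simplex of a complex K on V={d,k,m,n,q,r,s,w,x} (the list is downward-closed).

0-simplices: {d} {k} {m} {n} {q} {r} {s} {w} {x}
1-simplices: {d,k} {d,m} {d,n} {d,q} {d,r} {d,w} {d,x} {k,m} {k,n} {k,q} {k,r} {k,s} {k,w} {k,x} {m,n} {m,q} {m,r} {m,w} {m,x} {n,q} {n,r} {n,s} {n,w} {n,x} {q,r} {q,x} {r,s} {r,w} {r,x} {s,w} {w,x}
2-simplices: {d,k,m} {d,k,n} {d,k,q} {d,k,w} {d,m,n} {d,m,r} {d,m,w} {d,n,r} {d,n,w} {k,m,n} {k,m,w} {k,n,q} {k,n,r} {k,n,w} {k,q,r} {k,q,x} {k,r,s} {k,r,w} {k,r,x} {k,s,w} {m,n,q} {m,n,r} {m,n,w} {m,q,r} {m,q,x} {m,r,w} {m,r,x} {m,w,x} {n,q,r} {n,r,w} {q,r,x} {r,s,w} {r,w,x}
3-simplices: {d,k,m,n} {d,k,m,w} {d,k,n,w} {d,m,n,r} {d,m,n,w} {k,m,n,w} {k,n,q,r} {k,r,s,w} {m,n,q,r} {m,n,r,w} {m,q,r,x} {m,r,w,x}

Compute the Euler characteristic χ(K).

n_0=9 n_1=31 n_2=33 n_3=12
χ=+9−31+33−12=-1

χ(K)=-1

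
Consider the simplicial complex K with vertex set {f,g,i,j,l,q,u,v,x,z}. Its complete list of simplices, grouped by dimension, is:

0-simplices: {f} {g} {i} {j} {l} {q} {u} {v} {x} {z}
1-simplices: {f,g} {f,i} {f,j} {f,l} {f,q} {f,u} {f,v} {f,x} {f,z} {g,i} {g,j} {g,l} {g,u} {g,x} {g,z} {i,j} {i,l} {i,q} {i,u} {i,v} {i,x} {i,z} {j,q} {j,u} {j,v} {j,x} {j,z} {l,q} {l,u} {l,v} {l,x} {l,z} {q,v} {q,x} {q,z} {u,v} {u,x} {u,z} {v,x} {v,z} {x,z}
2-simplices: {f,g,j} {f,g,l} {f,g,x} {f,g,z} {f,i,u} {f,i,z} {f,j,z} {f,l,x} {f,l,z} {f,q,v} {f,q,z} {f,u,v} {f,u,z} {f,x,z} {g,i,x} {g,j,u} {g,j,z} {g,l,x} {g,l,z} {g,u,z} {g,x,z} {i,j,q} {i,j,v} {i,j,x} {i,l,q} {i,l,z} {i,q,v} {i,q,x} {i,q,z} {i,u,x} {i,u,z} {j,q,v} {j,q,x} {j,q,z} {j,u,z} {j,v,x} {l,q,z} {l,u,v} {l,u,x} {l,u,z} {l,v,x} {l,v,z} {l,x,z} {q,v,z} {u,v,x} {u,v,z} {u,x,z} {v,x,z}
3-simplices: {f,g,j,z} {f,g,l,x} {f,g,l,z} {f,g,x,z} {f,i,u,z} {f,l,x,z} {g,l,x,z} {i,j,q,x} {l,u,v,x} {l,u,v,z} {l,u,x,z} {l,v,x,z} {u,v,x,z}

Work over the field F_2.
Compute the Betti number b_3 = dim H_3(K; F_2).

b_3=2

n_0=10 n_1=41 n_2=48 n_3=13  [Z2]
∂1: piv[fg,fi,fj,fl,fq,fu,fv,fx,fz] rk=9  ker:gi,gj,gl,gu,gx,gz,ij,il,iq,iu,iv,ix,iz,jq,ju,jv,jx,jz,lq,lu,lv,lx,lz,qv,qx,qz,uv,ux,uz,vx,vz,xz
∂2: piv[fgj,fgl,fgx,fgz,fiu,fiz,fjz,flx,flz,fqv,fqz,fuv,fuz,fxz,gix,gju,guz,ijq,ijv,ijx,ilq,ilz,iqv,iqx,iqz,iux,jqz,jvx,luv,lux,luz,lvz] rk=32  ker:gjz,glx,glz,gxz,iuz,jqv,jqx,juz,lqz,lvx,lxz,qvz,uvx,uvz,uxz,vxz
∂3: piv[fgjz,fglx,fglz,fgxz,fiuz,flxz,ijqx,luvx,luvz,luxz,lvxz] rk=11  ker:glxz,uvxz
b_3=(13−11)−0=2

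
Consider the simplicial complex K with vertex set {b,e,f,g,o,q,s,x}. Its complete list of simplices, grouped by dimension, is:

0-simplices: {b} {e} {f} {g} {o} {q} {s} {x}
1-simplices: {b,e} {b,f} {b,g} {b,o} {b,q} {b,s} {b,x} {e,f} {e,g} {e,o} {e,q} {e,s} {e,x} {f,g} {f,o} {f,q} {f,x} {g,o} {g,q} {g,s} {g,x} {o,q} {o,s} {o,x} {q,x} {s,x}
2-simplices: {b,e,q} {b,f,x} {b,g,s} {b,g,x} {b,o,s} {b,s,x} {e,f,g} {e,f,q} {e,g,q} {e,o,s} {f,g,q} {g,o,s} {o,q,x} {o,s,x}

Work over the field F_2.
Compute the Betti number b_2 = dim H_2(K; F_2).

n_0=8 n_1=26 n_2=14  [Z2]
∂1: piv[be,bf,bg,bo,bq,bs,bx] rk=7  ker:ef,eg,eo,eq,es,ex,fg,fo,fq,fx,go,gq,gs,gx,oq,os,ox,qx,sx
∂2: piv[beq,bfx,bgs,bgx,bos,bsx,efg,efq,egq,eos,gos,oqx,osx] rk=13  ker:fgq
b_2=(14−13)−0=1

b_2=1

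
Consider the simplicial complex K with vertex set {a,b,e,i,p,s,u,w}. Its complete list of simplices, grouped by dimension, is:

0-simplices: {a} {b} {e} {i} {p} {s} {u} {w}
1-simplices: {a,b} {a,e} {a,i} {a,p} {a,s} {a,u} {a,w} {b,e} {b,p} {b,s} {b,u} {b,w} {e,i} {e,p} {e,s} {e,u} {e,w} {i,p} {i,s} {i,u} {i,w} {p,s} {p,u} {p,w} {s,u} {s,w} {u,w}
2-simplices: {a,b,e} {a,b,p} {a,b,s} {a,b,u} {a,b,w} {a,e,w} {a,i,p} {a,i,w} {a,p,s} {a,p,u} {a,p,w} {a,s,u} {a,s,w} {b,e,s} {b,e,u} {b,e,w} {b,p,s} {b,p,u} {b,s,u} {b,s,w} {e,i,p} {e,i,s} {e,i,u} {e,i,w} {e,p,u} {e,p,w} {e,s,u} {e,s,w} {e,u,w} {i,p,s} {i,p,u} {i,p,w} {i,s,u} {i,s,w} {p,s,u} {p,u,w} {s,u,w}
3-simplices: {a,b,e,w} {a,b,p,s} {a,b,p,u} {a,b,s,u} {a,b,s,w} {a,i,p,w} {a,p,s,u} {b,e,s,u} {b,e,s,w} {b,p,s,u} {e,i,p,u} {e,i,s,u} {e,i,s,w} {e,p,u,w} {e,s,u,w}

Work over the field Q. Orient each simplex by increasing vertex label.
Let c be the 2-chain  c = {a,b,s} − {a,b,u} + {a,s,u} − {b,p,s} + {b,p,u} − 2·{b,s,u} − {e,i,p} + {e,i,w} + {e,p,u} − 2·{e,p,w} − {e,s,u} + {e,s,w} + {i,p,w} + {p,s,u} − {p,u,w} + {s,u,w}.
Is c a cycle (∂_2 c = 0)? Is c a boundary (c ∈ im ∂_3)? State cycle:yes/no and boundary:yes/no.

n_0=8 n_1=27 n_2=37 n_3=15  [Q]
∂1: piv[ab,ae,ai,ap,as,au,aw] rk=7  ker:be,bp,bs,bu,bw,ei,ep,es,eu,ew,ip,is,iu,iw,ps,pu,pw,su,sw,uw
∂2: piv[abe,abp,abs,abu,abw,aew,aip,aiw,aps,apu,apw,asu,asw,bes,beu,eip,eis,eiu,eiw,euw] rk=20  ker:bew,bps,bpu,bsu,bsw,epu,epw,esu,esw,ips,ipu,ipw,isu,isw,psu,puw,suw
∂3: piv[abew,abps,abpu,absu,absw,aipw,apsu,besu,besw,eipu,eisu,eisw,epuw,esuw] rk=14  ker:bpsu
∂2c = 0
c vs im∂3: residual ≠ 0 ⇒ not boundary

cycle:yes boundary:no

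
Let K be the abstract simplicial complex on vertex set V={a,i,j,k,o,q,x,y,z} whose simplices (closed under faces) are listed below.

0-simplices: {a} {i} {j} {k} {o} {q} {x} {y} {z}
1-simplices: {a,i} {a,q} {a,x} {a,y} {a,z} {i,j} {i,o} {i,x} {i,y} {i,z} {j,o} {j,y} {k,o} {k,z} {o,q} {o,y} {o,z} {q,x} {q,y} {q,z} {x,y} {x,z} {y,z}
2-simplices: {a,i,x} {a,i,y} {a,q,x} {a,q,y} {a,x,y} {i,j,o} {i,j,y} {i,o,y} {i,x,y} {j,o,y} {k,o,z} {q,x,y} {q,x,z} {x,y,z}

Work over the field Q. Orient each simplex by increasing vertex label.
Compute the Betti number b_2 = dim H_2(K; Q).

n_0=9 n_1=23 n_2=14  [Q]
∂1: piv[ai,aq,ax,ay,az,ij,io,ko] rk=8  ker:ix,iy,iz,jo,jy,kz,oq,oy,oz,qx,qy,qz,xy,xz,yz
∂2: piv[aix,aiy,aqx,aqy,axy,ijo,ijy,ioy,koz,qxz,xyz] rk=11  ker:ixy,joy,qxy
b_2=(14−11)−0=3

b_2=3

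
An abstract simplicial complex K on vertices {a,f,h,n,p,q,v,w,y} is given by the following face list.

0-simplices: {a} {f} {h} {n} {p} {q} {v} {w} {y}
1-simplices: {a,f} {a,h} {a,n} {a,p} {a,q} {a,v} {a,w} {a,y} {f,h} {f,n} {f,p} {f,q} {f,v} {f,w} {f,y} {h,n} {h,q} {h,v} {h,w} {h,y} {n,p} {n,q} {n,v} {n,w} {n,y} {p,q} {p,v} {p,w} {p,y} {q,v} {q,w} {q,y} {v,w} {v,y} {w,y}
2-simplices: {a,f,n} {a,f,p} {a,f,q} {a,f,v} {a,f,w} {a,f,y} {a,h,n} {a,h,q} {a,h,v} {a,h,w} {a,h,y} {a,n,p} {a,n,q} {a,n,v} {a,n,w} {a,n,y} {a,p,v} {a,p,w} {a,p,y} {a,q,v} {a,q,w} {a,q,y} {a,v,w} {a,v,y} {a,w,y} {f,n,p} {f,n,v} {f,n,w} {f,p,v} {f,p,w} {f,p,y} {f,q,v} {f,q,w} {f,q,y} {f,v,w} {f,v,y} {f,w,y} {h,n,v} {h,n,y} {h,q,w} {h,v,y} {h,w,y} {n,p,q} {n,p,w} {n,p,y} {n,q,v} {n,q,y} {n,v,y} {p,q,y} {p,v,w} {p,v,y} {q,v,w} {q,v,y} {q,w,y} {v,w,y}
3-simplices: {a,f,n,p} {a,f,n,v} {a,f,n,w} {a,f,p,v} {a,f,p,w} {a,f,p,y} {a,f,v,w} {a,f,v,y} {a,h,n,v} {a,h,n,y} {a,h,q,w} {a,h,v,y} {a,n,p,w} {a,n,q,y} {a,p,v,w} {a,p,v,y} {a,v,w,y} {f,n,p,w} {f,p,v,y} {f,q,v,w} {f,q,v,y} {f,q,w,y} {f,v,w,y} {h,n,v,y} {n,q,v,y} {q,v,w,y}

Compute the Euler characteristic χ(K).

n_0=9 n_1=35 n_2=55 n_3=26
χ=+9−35+55−26=3

χ(K)=3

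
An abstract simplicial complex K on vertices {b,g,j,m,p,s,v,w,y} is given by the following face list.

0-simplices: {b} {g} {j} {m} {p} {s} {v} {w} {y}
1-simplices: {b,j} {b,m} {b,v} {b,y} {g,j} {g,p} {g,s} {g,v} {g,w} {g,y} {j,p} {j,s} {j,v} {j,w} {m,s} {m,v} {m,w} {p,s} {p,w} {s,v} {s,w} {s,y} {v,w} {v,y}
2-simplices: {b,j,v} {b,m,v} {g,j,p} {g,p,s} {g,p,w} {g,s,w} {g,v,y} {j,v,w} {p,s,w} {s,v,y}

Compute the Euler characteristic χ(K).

n_0=9 n_1=24 n_2=10
χ=+9−24+10=-5

χ(K)=-5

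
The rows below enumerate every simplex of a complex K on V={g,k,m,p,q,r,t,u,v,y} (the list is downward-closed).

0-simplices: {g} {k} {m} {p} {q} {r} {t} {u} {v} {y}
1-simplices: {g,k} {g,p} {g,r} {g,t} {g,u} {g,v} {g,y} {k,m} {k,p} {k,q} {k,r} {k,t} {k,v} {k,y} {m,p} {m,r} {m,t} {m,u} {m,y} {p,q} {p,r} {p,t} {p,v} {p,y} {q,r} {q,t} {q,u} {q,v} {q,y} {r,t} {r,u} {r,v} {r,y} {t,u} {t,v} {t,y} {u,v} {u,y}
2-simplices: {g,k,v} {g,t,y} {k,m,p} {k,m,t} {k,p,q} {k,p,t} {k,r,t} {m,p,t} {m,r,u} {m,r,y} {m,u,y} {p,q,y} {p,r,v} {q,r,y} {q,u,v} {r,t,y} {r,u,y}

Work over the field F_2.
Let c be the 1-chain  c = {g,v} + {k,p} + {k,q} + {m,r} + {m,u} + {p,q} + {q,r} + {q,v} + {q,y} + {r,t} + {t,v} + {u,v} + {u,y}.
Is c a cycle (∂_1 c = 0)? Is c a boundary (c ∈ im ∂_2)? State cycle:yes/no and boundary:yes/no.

n_0=10 n_1=38 n_2=17  [Z2]
∂1: piv[gk,gp,gr,gt,gu,gv,gy,km,kq] rk=9  ker:kp,kr,kt,kv,ky,mp,mr,mt,mu,my,pq,pr,pt,pv,py,qr,qt,qu,qv,qy,rt,ru,rv,ry,tu,tv,ty,uv,uy
∂2: piv[gkv,gty,kmp,kmt,kpq,kpt,krt,mru,mry,muy,pqy,prv,qry,quv,rty] rk=15  ker:mpt,ruy
∂1c = {g} + {q} + {r} + {u}

cycle:no boundary:no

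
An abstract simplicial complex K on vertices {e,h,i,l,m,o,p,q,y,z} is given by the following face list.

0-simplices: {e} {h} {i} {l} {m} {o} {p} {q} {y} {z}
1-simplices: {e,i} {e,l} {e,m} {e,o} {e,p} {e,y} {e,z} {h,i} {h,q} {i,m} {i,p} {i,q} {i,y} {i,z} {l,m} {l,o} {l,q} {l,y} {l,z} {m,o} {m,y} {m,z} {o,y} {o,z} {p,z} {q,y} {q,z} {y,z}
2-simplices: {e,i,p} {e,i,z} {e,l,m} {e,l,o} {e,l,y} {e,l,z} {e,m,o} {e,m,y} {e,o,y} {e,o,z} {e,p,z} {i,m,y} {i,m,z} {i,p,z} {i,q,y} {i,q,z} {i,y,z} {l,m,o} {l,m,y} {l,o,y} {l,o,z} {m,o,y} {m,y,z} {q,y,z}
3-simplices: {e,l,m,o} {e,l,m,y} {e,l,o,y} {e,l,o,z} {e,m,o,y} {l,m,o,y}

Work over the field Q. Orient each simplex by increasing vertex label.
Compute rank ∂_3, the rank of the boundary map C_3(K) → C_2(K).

n_0=10 n_1=28 n_2=24 n_3=6  [Q]
∂1: piv[ei,el,em,eo,ep,ey,ez,hi,hq] rk=9  ker:im,ip,iq,iy,iz,lm,lo,lq,ly,lz,mo,my,mz,oy,oz,pz,qy,qz,yz
∂2: piv[eip,eiz,elm,elo,ely,elz,emo,emy,eoy,eoz,epz,imy,imz,iqy,iqz,iyz] rk=16  ker:ipz,lmo,lmy,loy,loz,moy,myz,qyz
∂3: piv[elmo,elmy,eloy,eloz,emoy] rk=5  ker:lmoy
rk∂_3=5

rank∂_3=5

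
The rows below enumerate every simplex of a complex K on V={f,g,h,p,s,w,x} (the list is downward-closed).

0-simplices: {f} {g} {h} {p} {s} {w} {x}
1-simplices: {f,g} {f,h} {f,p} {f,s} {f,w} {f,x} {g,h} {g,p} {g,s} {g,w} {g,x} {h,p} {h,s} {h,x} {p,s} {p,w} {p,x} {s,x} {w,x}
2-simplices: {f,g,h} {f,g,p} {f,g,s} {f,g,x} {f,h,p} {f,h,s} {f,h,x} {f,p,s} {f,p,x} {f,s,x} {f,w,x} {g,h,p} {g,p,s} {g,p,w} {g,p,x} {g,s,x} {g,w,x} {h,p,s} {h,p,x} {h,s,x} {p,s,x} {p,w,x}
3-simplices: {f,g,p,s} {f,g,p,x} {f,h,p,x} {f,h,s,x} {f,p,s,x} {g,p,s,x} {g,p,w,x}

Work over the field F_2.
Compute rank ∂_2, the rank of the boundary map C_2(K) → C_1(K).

rank∂_2=13

n_0=7 n_1=19 n_2=22 n_3=7  [Z2]
∂1: piv[fg,fh,fp,fs,fw,fx] rk=6  ker:gh,gp,gs,gw,gx,hp,hs,hx,ps,pw,px,sx,wx
∂2: piv[fgh,fgp,fgs,fgx,fhp,fhs,fhx,fps,fpx,fsx,fwx,gpw,gwx] rk=13  ker:ghp,gps,gpx,gsx,hps,hpx,hsx,psx,pwx
∂3: piv[fgps,fgpx,fhpx,fhsx,fpsx,gpsx,gpwx] rk=7
rk∂_2=13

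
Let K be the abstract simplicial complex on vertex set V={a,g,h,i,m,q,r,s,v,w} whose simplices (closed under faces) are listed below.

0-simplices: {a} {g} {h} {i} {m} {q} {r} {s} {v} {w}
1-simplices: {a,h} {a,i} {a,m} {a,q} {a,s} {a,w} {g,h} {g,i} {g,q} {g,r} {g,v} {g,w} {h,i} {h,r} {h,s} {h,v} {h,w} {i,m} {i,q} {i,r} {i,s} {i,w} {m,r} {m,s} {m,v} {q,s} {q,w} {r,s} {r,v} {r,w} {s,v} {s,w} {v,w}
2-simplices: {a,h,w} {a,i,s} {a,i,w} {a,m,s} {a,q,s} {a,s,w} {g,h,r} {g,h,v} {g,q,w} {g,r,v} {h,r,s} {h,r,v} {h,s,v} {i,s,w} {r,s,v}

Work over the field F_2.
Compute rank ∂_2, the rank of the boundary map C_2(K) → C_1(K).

n_0=10 n_1=33 n_2=15  [Z2]
∂1: piv[ah,ai,am,aq,as,aw,gh,gr,gv] rk=9  ker:gi,gq,gw,hi,hr,hs,hv,hw,im,iq,ir,is,iw,mr,ms,mv,qs,qw,rs,rv,rw,sv,sw,vw
∂2: piv[ahw,ais,aiw,ams,aqs,asw,ghr,ghv,gqw,grv,hrs,hsv] rk=12  ker:hrv,isw,rsv
rk∂_2=12

rank∂_2=12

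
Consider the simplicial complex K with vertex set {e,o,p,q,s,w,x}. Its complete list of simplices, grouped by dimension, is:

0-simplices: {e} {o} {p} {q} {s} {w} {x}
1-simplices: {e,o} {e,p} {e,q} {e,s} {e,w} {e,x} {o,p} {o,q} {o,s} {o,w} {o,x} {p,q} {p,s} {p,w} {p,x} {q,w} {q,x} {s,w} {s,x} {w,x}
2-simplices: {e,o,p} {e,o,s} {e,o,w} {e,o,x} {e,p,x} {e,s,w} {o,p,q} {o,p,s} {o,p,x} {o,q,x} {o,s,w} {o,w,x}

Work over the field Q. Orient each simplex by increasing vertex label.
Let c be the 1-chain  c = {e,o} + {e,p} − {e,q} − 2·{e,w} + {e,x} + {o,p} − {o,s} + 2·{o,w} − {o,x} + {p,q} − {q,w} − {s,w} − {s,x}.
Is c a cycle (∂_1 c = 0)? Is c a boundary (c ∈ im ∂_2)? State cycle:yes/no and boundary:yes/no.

n_0=7 n_1=20 n_2=12  [Q]
∂1: piv[eo,ep,eq,es,ew,ex] rk=6  ker:op,oq,os,ow,ox,pq,ps,pw,px,qw,qx,sw,sx,wx
∂2: piv[eop,eos,eow,eox,epx,esw,opq,ops,oqx,owx] rk=10  ker:opx,osw
∂1c = {p} + {q} + {s} − 2·{w} − {x}

cycle:no boundary:no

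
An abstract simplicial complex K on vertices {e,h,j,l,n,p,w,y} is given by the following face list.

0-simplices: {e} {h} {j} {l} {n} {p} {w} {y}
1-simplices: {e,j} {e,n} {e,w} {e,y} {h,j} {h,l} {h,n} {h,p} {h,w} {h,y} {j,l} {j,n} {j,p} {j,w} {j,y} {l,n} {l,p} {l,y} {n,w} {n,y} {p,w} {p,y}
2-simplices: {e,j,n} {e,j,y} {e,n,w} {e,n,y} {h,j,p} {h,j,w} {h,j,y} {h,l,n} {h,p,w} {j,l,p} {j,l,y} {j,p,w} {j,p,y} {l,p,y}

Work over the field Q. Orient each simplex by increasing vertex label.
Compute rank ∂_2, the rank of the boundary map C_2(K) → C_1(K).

rank∂_2=12

n_0=8 n_1=22 n_2=14  [Q]
∂1: piv[ej,en,ew,ey,hj,hl,hp] rk=7  ker:hn,hw,hy,jl,jn,jp,jw,jy,ln,lp,ly,nw,ny,pw,py
∂2: piv[ejn,ejy,enw,eny,hjp,hjw,hjy,hln,hpw,jlp,jly,jpy] rk=12  ker:jpw,lpy
rk∂_2=12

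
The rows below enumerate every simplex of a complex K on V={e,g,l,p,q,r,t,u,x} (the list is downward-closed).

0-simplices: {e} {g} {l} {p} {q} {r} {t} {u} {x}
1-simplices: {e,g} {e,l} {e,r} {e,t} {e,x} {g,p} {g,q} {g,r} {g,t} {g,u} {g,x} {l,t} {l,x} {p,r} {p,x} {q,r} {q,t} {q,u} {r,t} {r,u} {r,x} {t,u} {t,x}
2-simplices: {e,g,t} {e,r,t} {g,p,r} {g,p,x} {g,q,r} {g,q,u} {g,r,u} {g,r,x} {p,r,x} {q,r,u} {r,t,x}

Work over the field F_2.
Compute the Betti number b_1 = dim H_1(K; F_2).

b_1=6

n_0=9 n_1=23 n_2=11  [Z2]
∂1: piv[eg,el,er,et,ex,gp,gq,gu] rk=8  ker:gr,gt,gx,lt,lx,pr,px,qr,qt,qu,rt,ru,rx,tu,tx
∂2: piv[egt,ert,gpr,gpx,gqr,gqu,gru,grx,rtx] rk=9  ker:prx,qru
b_1=(23−8)−9=6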